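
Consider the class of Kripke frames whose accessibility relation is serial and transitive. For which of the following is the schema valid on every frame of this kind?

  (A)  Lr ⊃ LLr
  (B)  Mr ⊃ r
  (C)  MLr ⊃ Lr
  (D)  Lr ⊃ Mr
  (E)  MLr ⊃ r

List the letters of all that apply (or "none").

A, D

(A) Lr ⊃ LLr (axiom 4) characterises the transitive frames. Every such R is transitive — valid.
(B) Mr ⊃ r is valid only on frames where every R-edge is a self-loop. Such an R need not be a subset of the identity — not valid.
(C) the dual of axiom 5: valid iff R is euclidean. Such an R need not be euclidean — not valid.
(D) Lr ⊃ Mr is axiom D; it is valid on a frame exactly when R is serial. Every such R is serial, so valid.
(E) MLr ⊃ r is the dual of axiom B, which corresponds to symmetry. Such an R need not be symmetric — not valid.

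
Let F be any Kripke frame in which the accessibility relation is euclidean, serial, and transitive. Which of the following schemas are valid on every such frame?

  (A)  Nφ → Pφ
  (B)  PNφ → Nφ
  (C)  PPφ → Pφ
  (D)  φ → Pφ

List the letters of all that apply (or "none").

A, B, C

(A) Nφ → Pφ (axiom D) characterises the serial frames. Every such R is serial — valid.
(B) PNφ → Nφ (the dual of axiom 5) characterises the euclidean frames. Every such R is euclidean — valid.
(C) PPφ → Pφ is the dual of axiom 4, which corresponds to transitivity. Every such R is transitive — valid.
(D) the dual of axiom T: valid iff R is reflexive. Such an R need not be reflexive — not valid.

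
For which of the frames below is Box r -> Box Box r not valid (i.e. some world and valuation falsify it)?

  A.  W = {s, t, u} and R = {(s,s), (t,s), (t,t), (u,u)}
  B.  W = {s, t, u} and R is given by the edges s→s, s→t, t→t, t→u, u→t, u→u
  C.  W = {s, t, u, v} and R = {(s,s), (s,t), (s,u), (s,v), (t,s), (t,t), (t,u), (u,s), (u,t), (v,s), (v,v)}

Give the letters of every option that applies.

The schema Box r -> Box Box r is axiom 4; it is valid on a frame iff R is transitive.
(A) R is transitive (R is closed under composition), so the schema is valid here.
(B) R is not transitive (s R t and t R u but not s R u), so the schema fails here.
(C) R is not transitive (t R s and s R v but not t R v), so the schema fails here.

B, C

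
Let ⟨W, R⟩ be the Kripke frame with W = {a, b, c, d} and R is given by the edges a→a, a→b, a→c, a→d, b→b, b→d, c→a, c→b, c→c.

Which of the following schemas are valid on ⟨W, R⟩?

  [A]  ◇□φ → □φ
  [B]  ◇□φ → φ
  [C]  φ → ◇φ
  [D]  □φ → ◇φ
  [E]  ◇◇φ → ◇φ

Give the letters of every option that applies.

R is not reflexive: not d R d.
R is not symmetric: a R b but not b R a.
R is not transitive: c R a and a R d but not c R d.
R is not euclidean: a R b and a R a but not b R a.
R is not serial: d has no R-successor.
(A) ◇□φ → □φ (the dual of axiom 5) characterises the euclidean frames. R is not euclidean — not valid.
(B) ◇□φ → φ is the dual of axiom B, which corresponds to symmetry. R is not symmetric — not valid.
(C) the dual of axiom T: valid iff R is reflexive. R is not reflexive — not valid.
(D) □φ → ◇φ (axiom D) characterises the serial frames. R is not serial — not valid.
(E) ◇◇φ → ◇φ (the dual of axiom 4) characterises the transitive frames. R is not transitive — not valid.

none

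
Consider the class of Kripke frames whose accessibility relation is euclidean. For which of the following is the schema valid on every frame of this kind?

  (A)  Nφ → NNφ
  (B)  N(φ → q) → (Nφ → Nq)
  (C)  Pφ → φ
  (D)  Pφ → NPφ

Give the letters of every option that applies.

B, D

(A) Nφ → NNφ is axiom 4; it is valid on a frame exactly when R is transitive. Such an R need not be transitive, so not valid.
(B) this is just K, valid on every normal frame.
(C) Pφ → φ (the converse of T) corresponds to R being a subset of the identity. Such an R need not be a subset of the identity, so not valid.
(D) Pφ → NPφ is axiom 5; it is valid on a frame exactly when R is euclidean. Every such R is euclidean, so valid.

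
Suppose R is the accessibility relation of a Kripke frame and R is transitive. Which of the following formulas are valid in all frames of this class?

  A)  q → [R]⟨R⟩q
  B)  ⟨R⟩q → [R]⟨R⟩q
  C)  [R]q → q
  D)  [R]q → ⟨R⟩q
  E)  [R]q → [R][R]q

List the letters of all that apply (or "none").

E

(A) axiom B: valid iff R is symmetric. Such an R need not be symmetric — not valid.
(B) ⟨R⟩q → [R]⟨R⟩q is axiom 5; it is valid on a frame exactly when R is euclidean. Such an R need not be euclidean, so not valid.
(C) [R]q → q is axiom T, which corresponds to reflexivity. Such an R need not be reflexive — not valid.
(D) [R]q → ⟨R⟩q is axiom D, which corresponds to seriality. Such an R need not be serial — not valid.
(E) [R]q → [R][R]q (axiom 4) characterises the transitive frames. Every such R is transitive — valid.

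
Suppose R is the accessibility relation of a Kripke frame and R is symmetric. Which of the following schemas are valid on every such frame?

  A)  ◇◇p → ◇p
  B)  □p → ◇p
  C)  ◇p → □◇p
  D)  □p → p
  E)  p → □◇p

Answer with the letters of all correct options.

(A) ◇◇p → ◇p is the dual of axiom 4, which corresponds to transitivity. Such an R need not be transitive — not valid.
(B) □p → ◇p is axiom D, which corresponds to seriality. Such an R need not be serial — not valid.
(C) ◇p → □◇p (axiom 5) characterises the euclidean frames. Such an R need not be euclidean — not valid.
(D) □p → p is axiom T, which corresponds to reflexivity. Such an R need not be reflexive — not valid.
(E) p → □◇p is axiom B, which corresponds to symmetry. Every such R is symmetric — valid.

E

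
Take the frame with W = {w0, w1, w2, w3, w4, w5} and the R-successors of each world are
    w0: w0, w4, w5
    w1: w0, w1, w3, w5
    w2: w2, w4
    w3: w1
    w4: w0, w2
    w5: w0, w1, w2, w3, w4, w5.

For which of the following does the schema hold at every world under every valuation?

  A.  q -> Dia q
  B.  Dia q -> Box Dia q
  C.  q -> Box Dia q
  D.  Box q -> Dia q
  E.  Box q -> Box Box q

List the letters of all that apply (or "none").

R is not reflexive: not w3 R w3.
R is not symmetric: w1 R w0 but not w0 R w1.
R is not transitive: w0 R w4 and w4 R w2 but not w0 R w2.
R is not euclidean: w0 R w4 and w0 R w5 but not w4 R w5.
R is serial: every world has an R-successor.
(A) q -> Dia q is the dual of axiom T; it is valid on a frame exactly when R is reflexive. R is not reflexive, so not valid.
(B) Dia q -> Box Dia q is axiom 5; it is valid on a frame exactly when R is euclidean. R is not euclidean, so not valid.
(C) axiom B: valid iff R is symmetric. R is not symmetric — not valid.
(D) Box q -> Dia q is axiom D; it is valid on a frame exactly when R is serial. R is serial, so valid.
(E) Box q -> Box Box q (axiom 4) characterises the transitive frames. R is not transitive — not valid.

D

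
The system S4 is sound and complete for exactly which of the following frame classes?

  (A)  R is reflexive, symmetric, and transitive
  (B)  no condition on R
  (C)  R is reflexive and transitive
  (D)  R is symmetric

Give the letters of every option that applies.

(A) this class determines S5, not S4.
(B) this class determines K, not S4.
(C) S4 is sound and complete for exactly this class.
(D) this class determines KB, not S4.

C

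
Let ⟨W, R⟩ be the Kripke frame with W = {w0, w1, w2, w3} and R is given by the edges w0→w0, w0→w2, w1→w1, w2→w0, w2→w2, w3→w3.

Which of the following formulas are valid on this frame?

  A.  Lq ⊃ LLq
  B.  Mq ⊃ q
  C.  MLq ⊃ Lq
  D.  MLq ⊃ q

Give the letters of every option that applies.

A, C, D

R is symmetric: every R-edge is matched by its reverse.
R is transitive: R is closed under composition.
R is euclidean: any two R-successors of the same world are R-related.
R is not a subset of the identity: w0 R w2 with w0 ≠ w2.
(A) Lq ⊃ LLq is axiom 4, which corresponds to transitivity. R is transitive — valid.
(B) Mq ⊃ q (the converse of T) corresponds to R being a subset of the identity. Here R ⊄ identity, so not valid.
(C) MLq ⊃ Lq is the dual of axiom 5; it is valid on a frame exactly when R is euclidean. R is euclidean, so valid.
(D) MLq ⊃ q is the dual of axiom B, which corresponds to symmetry. R is symmetric — valid.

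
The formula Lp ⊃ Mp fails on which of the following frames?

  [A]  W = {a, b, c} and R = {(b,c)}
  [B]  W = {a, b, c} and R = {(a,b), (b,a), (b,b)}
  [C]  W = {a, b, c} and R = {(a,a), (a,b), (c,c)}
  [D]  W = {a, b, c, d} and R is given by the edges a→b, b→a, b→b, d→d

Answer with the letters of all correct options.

The schema Lp ⊃ Mp is axiom D; it is valid on a frame iff R is serial.
(A) R is not serial (a has no R-successor), so the schema fails here.
(B) R is not serial (c has no R-successor), so the schema fails here.
(C) R is not serial (b has no R-successor), so the schema fails here.
(D) R is not serial (c has no R-successor), so the schema fails here.

A, B, C, D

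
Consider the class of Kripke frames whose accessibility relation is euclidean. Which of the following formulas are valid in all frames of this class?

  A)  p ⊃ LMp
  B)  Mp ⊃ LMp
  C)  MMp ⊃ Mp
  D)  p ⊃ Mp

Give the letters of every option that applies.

(A) p ⊃ LMp (axiom B) characterises the symmetric frames. Such an R need not be symmetric — not valid.
(B) Mp ⊃ LMp (axiom 5) characterises the euclidean frames. Every such R is euclidean — valid.
(C) MMp ⊃ Mp is the dual of axiom 4; it is valid on a frame exactly when R is transitive. Such an R need not be transitive, so not valid.
(D) the dual of axiom T: valid iff R is reflexive. Such an R need not be reflexive — not valid.

B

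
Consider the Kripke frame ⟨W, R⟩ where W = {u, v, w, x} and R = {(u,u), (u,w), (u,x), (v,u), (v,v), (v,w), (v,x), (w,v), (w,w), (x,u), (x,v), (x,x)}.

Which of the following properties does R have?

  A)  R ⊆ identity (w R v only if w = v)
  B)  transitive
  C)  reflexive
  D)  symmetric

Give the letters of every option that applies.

(A) not ⊆ identity: u R w with u ≠ w.
(B) not transitive: u R w and w R v but not u R v.
(C) reflexive: each world relates to itself.
(D) not symmetric: u R w but not w R u.

C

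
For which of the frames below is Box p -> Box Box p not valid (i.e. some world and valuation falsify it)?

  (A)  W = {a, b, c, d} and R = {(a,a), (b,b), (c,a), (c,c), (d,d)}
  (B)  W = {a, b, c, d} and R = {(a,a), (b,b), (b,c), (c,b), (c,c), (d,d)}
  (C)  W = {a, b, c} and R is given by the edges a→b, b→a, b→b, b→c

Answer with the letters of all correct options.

C

The schema Box p -> Box Box p is axiom 4; it is valid on a frame iff R is transitive.
(A) R is transitive (R is closed under composition), so the schema is valid here.
(B) R is transitive (R is closed under composition), so the schema is valid here.
(C) R is not transitive (a R b and b R a but not a R a), so the schema fails here.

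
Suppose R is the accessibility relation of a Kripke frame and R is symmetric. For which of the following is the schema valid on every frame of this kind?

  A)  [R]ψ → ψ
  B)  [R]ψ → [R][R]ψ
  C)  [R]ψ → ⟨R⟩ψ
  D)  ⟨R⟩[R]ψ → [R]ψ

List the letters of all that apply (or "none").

(A) [R]ψ → ψ is axiom T, which corresponds to reflexivity. Such an R need not be reflexive — not valid.
(B) [R]ψ → [R][R]ψ (axiom 4) characterises the transitive frames. Such an R need not be transitive — not valid.
(C) axiom D: valid iff R is serial. Such an R need not be serial — not valid.
(D) ⟨R⟩[R]ψ → [R]ψ (the dual of axiom 5) characterises the euclidean frames. Such an R need not be euclidean — not valid.

none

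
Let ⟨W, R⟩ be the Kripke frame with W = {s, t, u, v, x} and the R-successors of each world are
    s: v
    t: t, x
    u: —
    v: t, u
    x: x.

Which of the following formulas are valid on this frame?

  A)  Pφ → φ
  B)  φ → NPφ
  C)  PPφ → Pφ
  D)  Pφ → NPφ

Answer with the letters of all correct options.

none

R is not symmetric: s R v but not v R s.
R is not transitive: s R v and v R t but not s R t.
R is not euclidean: t R x and t R t but not x R t.
R is not a subset of the identity: s R v with s ≠ v.
(A) Pφ → φ is valid only on frames where every R-edge is a self-loop. Here R ⊄ identity — not valid.
(B) φ → NPφ is axiom B, which corresponds to symmetry. R is not symmetric — not valid.
(C) PPφ → Pφ is the dual of axiom 4, which corresponds to transitivity. R is not transitive — not valid.
(D) axiom 5: valid iff R is euclidean. R is not euclidean — not valid.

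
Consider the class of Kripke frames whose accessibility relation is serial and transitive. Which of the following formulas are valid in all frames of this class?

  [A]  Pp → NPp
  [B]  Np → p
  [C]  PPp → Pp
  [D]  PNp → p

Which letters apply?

C

(A) Pp → NPp (axiom 5) characterises the euclidean frames. Such an R need not be euclidean — not valid.
(B) Np → p is axiom T, which corresponds to reflexivity. Such an R need not be reflexive — not valid.
(C) PPp → Pp (the dual of axiom 4) characterises the transitive frames. Every such R is transitive — valid.
(D) PNp → p (the dual of axiom B) characterises the symmetric frames. Such an R need not be symmetric — not valid.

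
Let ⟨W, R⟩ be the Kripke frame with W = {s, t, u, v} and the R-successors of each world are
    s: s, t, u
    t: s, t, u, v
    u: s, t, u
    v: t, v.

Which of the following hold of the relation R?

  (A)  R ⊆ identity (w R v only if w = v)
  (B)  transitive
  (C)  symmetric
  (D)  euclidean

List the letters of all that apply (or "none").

C

(A) not ⊆ identity: s R t with s ≠ t.
(B) not transitive: s R t and t R v but not s R v.
(C) symmetric: every R-edge is matched by its reverse.
(D) not euclidean: t R s and t R v but not s R v.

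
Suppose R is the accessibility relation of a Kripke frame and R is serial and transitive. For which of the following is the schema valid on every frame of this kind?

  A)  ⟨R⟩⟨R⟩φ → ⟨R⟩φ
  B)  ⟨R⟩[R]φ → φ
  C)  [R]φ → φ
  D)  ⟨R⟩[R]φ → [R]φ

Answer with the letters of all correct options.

A

(A) the dual of axiom 4: valid iff R is transitive. Every such R is transitive — valid.
(B) the dual of axiom B: valid iff R is symmetric. Such an R need not be symmetric — not valid.
(C) [R]φ → φ is axiom T; it is valid on a frame exactly when R is reflexive. Such an R need not be reflexive, so not valid.
(D) ⟨R⟩[R]φ → [R]φ (the dual of axiom 5) characterises the euclidean frames. Such an R need not be euclidean — not valid.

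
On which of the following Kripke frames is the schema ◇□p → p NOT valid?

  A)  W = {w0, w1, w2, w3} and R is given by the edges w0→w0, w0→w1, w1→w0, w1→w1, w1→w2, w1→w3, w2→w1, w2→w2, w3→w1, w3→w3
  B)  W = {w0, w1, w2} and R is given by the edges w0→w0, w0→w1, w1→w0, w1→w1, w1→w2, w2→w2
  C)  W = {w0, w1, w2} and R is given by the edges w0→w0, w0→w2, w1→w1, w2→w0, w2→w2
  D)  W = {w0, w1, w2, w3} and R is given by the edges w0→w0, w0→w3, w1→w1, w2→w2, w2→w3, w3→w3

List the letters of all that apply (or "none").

The schema ◇□p → p is the dual of axiom B; it is valid on a frame iff R is symmetric.
(A) R is symmetric (every R-edge is matched by its reverse), so the schema is valid here.
(B) R is not symmetric (w1 R w2 but not w2 R w1), so the schema fails here.
(C) R is symmetric (every R-edge is matched by its reverse), so the schema is valid here.
(D) R is not symmetric (w0 R w3 but not w3 R w0), so the schema fails here.

B, D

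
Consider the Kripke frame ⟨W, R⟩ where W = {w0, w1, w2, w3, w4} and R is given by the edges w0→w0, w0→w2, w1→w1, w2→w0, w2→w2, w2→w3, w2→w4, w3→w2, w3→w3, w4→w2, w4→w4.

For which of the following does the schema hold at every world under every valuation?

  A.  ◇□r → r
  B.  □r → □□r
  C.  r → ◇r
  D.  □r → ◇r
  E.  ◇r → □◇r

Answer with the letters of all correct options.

A, C, D

R is reflexive: each world relates to itself.
R is symmetric: every R-edge is matched by its reverse.
R is not transitive: w0 R w2 and w2 R w3 but not w0 R w3.
R is not euclidean: w2 R w0 and w2 R w3 but not w0 R w3.
R is serial: every world has an R-successor.
(A) the dual of axiom B: valid iff R is symmetric. R is symmetric — valid.
(B) axiom 4: valid iff R is transitive. R is not transitive — not valid.
(C) the dual of axiom T: valid iff R is reflexive. R is reflexive — valid.
(D) □r → ◇r is axiom D, which corresponds to seriality. R is serial — valid.
(E) ◇r → □◇r is axiom 5, which corresponds to the euclidean property. R is not euclidean — not valid.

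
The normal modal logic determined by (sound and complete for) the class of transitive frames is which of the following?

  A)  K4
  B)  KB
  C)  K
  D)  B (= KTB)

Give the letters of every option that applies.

A

(A) K4 is determined by exactly this class.
(B) KB is determined by the class of symmetric frames.
(C) K is determined by the class of arbitrary frames.
(D) B (= KTB) is determined by the class of reflexive and symmetric frames.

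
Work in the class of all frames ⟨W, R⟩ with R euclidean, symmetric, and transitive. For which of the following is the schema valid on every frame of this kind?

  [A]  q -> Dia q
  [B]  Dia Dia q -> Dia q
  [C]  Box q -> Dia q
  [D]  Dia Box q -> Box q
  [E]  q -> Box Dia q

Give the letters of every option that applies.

B, D, E

(A) q -> Dia q is the dual of axiom T; it is valid on a frame exactly when R is reflexive. Such an R need not be reflexive, so not valid.
(B) Dia Dia q -> Dia q is the dual of axiom 4, which corresponds to transitivity. Every such R is transitive — valid.
(C) Box q -> Dia q is axiom D; it is valid on a frame exactly when R is serial. Such an R need not be serial, so not valid.
(D) Dia Box q -> Box q (the dual of axiom 5) characterises the euclidean frames. Every such R is euclidean — valid.
(E) q -> Box Dia q (axiom B) characterises the symmetric frames. Every such R is symmetric — valid.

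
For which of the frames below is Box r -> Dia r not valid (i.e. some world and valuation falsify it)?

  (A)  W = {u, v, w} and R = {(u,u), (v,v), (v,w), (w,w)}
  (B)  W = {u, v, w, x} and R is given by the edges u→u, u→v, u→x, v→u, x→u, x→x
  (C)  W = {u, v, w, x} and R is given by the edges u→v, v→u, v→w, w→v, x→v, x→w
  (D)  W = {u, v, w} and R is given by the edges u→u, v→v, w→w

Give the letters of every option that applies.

B

The schema Box r -> Dia r is axiom D; it is valid on a frame iff R is serial.
(A) R is serial (every world has an R-successor), so the schema is valid here.
(B) R is not serial (w has no R-successor), so the schema fails here.
(C) R is serial (every world has an R-successor), so the schema is valid here.
(D) R is serial (every world has an R-successor), so the schema is valid here.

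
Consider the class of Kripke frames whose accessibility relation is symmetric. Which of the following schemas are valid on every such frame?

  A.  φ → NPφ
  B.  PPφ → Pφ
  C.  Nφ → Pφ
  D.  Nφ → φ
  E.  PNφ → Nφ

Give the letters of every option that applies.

A

(A) φ → NPφ is axiom B; it is valid on a frame exactly when R is symmetric. Every such R is symmetric, so valid.
(B) PPφ → Pφ is the dual of axiom 4, which corresponds to transitivity. Such an R need not be transitive — not valid.
(C) Nφ → Pφ is axiom D; it is valid on a frame exactly when R is serial. Such an R need not be serial, so not valid.
(D) Nφ → φ is axiom T; it is valid on a frame exactly when R is reflexive. Such an R need not be reflexive, so not valid.
(E) the dual of axiom 5: valid iff R is euclidean. Such an R need not be euclidean — not valid.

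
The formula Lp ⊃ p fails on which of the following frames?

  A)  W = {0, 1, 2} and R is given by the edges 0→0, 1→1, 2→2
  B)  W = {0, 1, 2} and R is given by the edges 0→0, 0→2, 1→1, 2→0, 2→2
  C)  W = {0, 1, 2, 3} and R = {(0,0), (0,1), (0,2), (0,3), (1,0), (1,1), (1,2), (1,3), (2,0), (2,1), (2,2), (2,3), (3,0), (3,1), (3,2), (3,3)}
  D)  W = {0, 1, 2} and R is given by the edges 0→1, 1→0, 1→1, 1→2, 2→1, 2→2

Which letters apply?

D

The schema Lp ⊃ p is axiom T; it is valid on a frame iff R is reflexive.
(A) R is reflexive (each world relates to itself), so the schema is valid here.
(B) R is reflexive (each world relates to itself), so the schema is valid here.
(C) R is reflexive (each world relates to itself), so the schema is valid here.
(D) R is not reflexive (not 0 R 0), so the schema fails here.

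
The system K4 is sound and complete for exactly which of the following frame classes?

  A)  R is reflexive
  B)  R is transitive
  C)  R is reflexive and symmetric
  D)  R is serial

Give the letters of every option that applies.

(A) this class determines T (= KT), not K4.
(B) K4 is sound and complete for exactly this class.
(C) this class determines B (= KTB), not K4.
(D) this class determines D, not K4.

B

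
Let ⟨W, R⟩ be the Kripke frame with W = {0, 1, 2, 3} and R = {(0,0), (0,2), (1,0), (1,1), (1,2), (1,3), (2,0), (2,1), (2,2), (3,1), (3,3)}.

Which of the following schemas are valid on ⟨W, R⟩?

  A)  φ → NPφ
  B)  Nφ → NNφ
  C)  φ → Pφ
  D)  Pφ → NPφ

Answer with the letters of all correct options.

C

R is reflexive: each world relates to itself.
R is not symmetric: 1 R 0 but not 0 R 1.
R is not transitive: 0 R 2 and 2 R 1 but not 0 R 1.
R is not euclidean: 1 R 0 and 1 R 1 but not 0 R 1.
(A) φ → NPφ (axiom B) characterises the symmetric frames. R is not symmetric — not valid.
(B) axiom 4: valid iff R is transitive. R is not transitive — not valid.
(C) the dual of axiom T: valid iff R is reflexive. R is reflexive — valid.
(D) Pφ → NPφ (axiom 5) characterises the euclidean frames. R is not euclidean — not valid.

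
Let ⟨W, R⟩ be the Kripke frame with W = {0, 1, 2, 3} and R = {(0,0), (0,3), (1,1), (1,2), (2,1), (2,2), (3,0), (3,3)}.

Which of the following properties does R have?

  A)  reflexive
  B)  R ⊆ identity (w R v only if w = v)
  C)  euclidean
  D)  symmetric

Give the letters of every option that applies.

A, C, D

(A) reflexive: each world relates to itself.
(B) not ⊆ identity: 0 R 3 with 0 ≠ 3.
(C) euclidean: any two R-successors of the same world are R-related.
(D) symmetric: every R-edge is matched by its reverse.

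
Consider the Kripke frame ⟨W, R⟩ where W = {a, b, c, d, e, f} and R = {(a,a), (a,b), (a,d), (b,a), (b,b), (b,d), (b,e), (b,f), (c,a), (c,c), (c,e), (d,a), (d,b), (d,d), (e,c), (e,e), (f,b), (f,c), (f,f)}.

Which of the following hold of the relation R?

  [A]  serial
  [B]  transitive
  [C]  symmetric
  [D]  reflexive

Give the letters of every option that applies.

(A) serial: every world has an R-successor.
(B) not transitive: a R b and b R e but not a R e.
(C) not symmetric: b R e but not e R b.
(D) reflexive: each world relates to itself.

A, D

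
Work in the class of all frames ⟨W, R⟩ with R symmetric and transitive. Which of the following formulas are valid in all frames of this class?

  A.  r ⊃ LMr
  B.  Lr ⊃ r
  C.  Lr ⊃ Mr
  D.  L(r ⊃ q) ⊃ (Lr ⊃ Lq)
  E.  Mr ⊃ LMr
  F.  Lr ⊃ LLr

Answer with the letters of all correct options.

A symmetric transitive relation is euclidean (uRv and uRw give vRu by symmetry, then vRw by transitivity).
(A) r ⊃ LMr (axiom B) characterises the symmetric frames. Every such R is symmetric — valid.
(B) Lr ⊃ r is axiom T, which corresponds to reflexivity. Such an R need not be reflexive — not valid.
(C) Lr ⊃ Mr (axiom D) characterises the serial frames. Such an R need not be serial — not valid.
(D) L(r ⊃ q) ⊃ (Lr ⊃ Lq) is the K axiom; it holds on all frames — valid.
(E) Mr ⊃ LMr is axiom 5; it is valid on a frame exactly when R is euclidean. Every such R is euclidean, so valid.
(F) Lr ⊃ LLr is axiom 4, which corresponds to transitivity. Every such R is transitive — valid.

A, D, E, F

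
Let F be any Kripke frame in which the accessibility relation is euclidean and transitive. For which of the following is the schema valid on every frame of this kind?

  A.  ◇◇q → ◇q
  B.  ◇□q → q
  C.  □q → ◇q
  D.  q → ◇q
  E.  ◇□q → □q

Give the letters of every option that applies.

(A) ◇◇q → ◇q is the dual of axiom 4; it is valid on a frame exactly when R is transitive. Every such R is transitive, so valid.
(B) ◇□q → q (the dual of axiom B) characterises the symmetric frames. Such an R need not be symmetric — not valid.
(C) □q → ◇q (axiom D) characterises the serial frames. Such an R need not be serial — not valid.
(D) the dual of axiom T: valid iff R is reflexive. Such an R need not be reflexive — not valid.
(E) ◇□q → □q (the dual of axiom 5) characterises the euclidean frames. Every such R is euclidean — valid.

A, E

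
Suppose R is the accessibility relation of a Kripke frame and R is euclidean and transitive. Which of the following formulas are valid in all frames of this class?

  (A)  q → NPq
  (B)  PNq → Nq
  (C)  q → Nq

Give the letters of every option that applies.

(A) q → NPq is axiom B; it is valid on a frame exactly when R is symmetric. Such an R need not be symmetric, so not valid.
(B) PNq → Nq (the dual of axiom 5) characterises the euclidean frames. Every such R is euclidean — valid.
(C) q → Nq is equivalent to ◇p→p; it holds exactly when R ⊆ identity. Such an R need not be a subset of the identity — not valid.

B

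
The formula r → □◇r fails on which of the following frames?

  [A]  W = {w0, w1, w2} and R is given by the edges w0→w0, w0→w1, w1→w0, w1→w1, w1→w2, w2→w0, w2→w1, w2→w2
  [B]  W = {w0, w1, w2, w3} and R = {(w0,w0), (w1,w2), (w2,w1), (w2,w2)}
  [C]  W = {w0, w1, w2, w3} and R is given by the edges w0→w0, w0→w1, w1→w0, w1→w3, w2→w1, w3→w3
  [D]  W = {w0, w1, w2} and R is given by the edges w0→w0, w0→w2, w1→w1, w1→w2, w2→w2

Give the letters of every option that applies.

The schema r → □◇r is axiom B; it is valid on a frame iff R is symmetric.
(A) R is not symmetric (w2 R w0 but not w0 R w2), so the schema fails here.
(B) R is symmetric (every R-edge is matched by its reverse), so the schema is valid here.
(C) R is not symmetric (w1 R w3 but not w3 R w1), so the schema fails here.
(D) R is not symmetric (w0 R w2 but not w2 R w0), so the schema fails here.

A, C, D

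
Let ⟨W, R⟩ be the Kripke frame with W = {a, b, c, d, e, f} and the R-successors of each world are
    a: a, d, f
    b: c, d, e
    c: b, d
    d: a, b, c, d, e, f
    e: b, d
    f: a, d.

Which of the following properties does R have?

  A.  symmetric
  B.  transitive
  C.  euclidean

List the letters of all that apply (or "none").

(A) symmetric: every R-edge is matched by its reverse.
(B) not transitive: a R d and d R b but not a R b.
(C) not euclidean: b R c and b R e but not c R e.

A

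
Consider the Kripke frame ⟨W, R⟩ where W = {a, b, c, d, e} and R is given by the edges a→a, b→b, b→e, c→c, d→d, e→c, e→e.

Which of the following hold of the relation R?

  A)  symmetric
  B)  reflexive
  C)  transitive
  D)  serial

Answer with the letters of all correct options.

(A) not symmetric: b R e but not e R b.
(B) reflexive: each world relates to itself.
(C) not transitive: b R e and e R c but not b R c.
(D) serial: every world has an R-successor.

B, D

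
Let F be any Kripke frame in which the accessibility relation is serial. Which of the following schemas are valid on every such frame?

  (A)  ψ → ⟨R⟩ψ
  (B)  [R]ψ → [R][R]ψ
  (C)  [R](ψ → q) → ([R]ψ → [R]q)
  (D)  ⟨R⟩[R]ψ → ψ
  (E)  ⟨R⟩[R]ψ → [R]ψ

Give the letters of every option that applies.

C

(A) ψ → ⟨R⟩ψ (the dual of axiom T) characterises the reflexive frames. Such an R need not be reflexive — not valid.
(B) axiom 4: valid iff R is transitive. Such an R need not be transitive — not valid.
(C) [R](ψ → q) → ([R]ψ → [R]q) is axiom K, valid on every Kripke frame — valid.
(D) the dual of axiom B: valid iff R is symmetric. Such an R need not be symmetric — not valid.
(E) the dual of axiom 5: valid iff R is euclidean. Such an R need not be euclidean — not valid.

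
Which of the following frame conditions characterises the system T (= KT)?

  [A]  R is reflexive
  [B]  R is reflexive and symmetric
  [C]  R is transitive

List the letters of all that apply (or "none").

A

(A) T (= KT) is sound and complete for exactly this class.
(B) this class determines B (= KTB), not T (= KT).
(C) this class determines K4, not T (= KT).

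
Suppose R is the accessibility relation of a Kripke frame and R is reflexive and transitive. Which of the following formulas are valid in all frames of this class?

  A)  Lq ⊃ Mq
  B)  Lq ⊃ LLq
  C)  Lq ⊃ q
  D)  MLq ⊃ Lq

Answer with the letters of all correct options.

Reflexive relations are serial.
(A) axiom D: valid iff R is serial. Every such R is serial — valid.
(B) axiom 4: valid iff R is transitive. Every such R is transitive — valid.
(C) axiom T: valid iff R is reflexive. Every such R is reflexive — valid.
(D) MLq ⊃ Lq is the dual of axiom 5, which corresponds to the euclidean property. Such an R need not be euclidean — not valid.

A, B, C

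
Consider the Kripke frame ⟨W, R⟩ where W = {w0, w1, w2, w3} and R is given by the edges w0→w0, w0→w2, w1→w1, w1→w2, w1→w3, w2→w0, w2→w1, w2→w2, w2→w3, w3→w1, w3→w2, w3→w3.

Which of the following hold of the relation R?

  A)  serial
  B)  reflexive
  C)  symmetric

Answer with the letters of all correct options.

A, B, C

(A) serial: every world has an R-successor.
(B) reflexive: each world relates to itself.
(C) symmetric: every R-edge is matched by its reverse.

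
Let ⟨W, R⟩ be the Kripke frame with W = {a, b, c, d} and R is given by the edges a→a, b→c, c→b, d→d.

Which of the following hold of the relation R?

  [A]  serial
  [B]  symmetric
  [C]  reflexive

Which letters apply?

(A) serial: every world has an R-successor.
(B) symmetric: every R-edge is matched by its reverse.
(C) not reflexive: not b R b.

A, B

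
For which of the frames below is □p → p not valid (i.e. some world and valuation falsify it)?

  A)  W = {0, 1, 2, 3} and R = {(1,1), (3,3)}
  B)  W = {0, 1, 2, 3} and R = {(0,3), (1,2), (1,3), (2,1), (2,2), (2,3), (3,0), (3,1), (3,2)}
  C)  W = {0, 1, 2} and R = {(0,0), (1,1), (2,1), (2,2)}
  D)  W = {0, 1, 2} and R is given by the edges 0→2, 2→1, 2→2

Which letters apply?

A, B, D

The schema □p → p is axiom T; it is valid on a frame iff R is reflexive.
(A) R is not reflexive (not 0 R 0), so the schema fails here.
(B) R is not reflexive (not 0 R 0), so the schema fails here.
(C) R is reflexive (each world relates to itself), so the schema is valid here.
(D) R is not reflexive (not 0 R 0), so the schema fails here.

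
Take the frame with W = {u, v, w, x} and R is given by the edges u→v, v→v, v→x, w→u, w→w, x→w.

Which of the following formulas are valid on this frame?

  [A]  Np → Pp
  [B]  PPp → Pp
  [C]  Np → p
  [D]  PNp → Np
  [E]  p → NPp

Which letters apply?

A

R is not reflexive: not u R u.
R is not symmetric: u R v but not v R u.
R is not transitive: u R v and v R x but not u R x.
R is not euclidean: v R x and v R v but not x R v.
R is serial: every world has an R-successor.
(A) axiom D: valid iff R is serial. R is serial — valid.
(B) PPp → Pp (the dual of axiom 4) characterises the transitive frames. R is not transitive — not valid.
(C) Np → p is axiom T, which corresponds to reflexivity. R is not reflexive — not valid.
(D) PNp → Np (the dual of axiom 5) characterises the euclidean frames. R is not euclidean — not valid.
(E) p → NPp is axiom B, which corresponds to symmetry. R is not symmetric — not valid.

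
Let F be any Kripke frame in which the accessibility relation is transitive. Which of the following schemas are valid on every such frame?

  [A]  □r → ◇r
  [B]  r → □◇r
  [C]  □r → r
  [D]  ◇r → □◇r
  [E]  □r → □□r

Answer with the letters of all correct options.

E

(A) □r → ◇r (axiom D) characterises the serial frames. Such an R need not be serial — not valid.
(B) r → □◇r is axiom B; it is valid on a frame exactly when R is symmetric. Such an R need not be symmetric, so not valid.
(C) axiom T: valid iff R is reflexive. Such an R need not be reflexive — not valid.
(D) ◇r → □◇r (axiom 5) characterises the euclidean frames. Such an R need not be euclidean — not valid.
(E) □r → □□r (axiom 4) characterises the transitive frames. Every such R is transitive — valid.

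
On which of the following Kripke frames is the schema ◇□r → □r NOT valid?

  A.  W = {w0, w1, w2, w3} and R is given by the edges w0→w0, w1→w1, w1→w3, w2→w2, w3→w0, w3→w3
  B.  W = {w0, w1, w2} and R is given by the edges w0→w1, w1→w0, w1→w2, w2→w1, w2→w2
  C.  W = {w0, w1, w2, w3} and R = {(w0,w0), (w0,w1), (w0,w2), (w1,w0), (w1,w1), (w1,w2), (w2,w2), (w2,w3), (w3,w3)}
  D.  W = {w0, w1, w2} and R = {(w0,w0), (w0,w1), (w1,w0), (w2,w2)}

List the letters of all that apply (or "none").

The schema ◇□r → □r is the dual of axiom 5; it is valid on a frame iff R is euclidean.
(A) R is not euclidean (w1 R w3 and w1 R w1 but not w3 R w1), so the schema fails here.
(B) R is not euclidean (w1 R w0 and w1 R w2 but not w0 R w2), so the schema fails here.
(C) R is not euclidean (w0 R w2 and w0 R w0 but not w2 R w0), so the schema fails here.
(D) R is not euclidean (w0 R w1 and w0 R w1 but not w1 R w1), so the schema fails here.

A, B, C, D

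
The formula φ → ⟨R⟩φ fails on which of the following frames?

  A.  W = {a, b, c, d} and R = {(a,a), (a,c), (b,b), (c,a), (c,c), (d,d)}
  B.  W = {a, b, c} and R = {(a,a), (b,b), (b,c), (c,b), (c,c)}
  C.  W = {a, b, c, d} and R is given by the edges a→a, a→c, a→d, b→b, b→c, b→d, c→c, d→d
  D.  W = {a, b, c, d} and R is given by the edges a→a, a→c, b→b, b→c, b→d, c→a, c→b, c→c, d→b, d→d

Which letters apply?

The schema φ → ⟨R⟩φ is the dual of axiom T; it is valid on a frame iff R is reflexive.
(A) R is reflexive (each world relates to itself), so the schema is valid here.
(B) R is reflexive (each world relates to itself), so the schema is valid here.
(C) R is reflexive (each world relates to itself), so the schema is valid here.
(D) R is reflexive (each world relates to itself), so the schema is valid here.

none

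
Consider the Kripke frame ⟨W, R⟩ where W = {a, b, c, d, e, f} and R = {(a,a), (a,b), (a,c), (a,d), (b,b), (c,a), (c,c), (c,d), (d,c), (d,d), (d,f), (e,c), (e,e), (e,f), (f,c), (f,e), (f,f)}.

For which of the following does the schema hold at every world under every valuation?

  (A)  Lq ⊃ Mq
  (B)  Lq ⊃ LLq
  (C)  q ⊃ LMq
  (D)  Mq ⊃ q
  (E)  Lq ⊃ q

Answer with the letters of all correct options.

A, E

R is reflexive: each world relates to itself.
R is not symmetric: a R b but not b R a.
R is not transitive: a R d and d R f but not a R f.
R is serial: every world has an R-successor.
R is not a subset of the identity: a R b with a ≠ b.
(A) axiom D: valid iff R is serial. R is serial — valid.
(B) axiom 4: valid iff R is transitive. R is not transitive — not valid.
(C) q ⊃ LMq is axiom B; it is valid on a frame exactly when R is symmetric. R is not symmetric, so not valid.
(D) Mq ⊃ q is valid only on frames where every R-edge is a self-loop. Here R ⊄ identity — not valid.
(E) Lq ⊃ q is axiom T, which corresponds to reflexivity. R is reflexive — valid.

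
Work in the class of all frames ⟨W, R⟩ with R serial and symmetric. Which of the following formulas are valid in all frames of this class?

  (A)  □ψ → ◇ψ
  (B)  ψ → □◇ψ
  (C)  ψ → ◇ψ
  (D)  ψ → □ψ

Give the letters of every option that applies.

A, B

(A) axiom D: valid iff R is serial. Every such R is serial — valid.
(B) ψ → □◇ψ is axiom B, which corresponds to symmetry. Every such R is symmetric — valid.
(C) the dual of axiom T: valid iff R is reflexive. Such an R need not be reflexive — not valid.
(D) ψ → □ψ (equivalent to ◇p→p) corresponds to R being a subset of the identity. Such an R need not be a subset of the identity, so not valid.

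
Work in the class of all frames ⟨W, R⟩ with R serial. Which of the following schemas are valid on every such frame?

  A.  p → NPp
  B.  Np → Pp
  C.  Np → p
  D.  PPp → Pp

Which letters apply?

(A) p → NPp is axiom B; it is valid on a frame exactly when R is symmetric. Such an R need not be symmetric, so not valid.
(B) Np → Pp is axiom D; it is valid on a frame exactly when R is serial. Every such R is serial, so valid.
(C) Np → p (axiom T) characterises the reflexive frames. Such an R need not be reflexive — not valid.
(D) PPp → Pp is the dual of axiom 4; it is valid on a frame exactly when R is transitive. Such an R need not be transitive, so not valid.

B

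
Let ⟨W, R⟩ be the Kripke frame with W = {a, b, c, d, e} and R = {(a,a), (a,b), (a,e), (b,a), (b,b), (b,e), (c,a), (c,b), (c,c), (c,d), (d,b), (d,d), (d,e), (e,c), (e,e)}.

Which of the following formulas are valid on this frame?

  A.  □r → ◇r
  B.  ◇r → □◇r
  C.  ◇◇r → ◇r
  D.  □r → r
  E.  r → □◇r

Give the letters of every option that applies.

A, D

R is reflexive: each world relates to itself.
R is not symmetric: a R e but not e R a.
R is not transitive: a R e and e R c but not a R c.
R is not euclidean: a R e and a R a but not e R a.
R is serial: every world has an R-successor.
(A) □r → ◇r is axiom D, which corresponds to seriality. R is serial — valid.
(B) ◇r → □◇r is axiom 5, which corresponds to the euclidean property. R is not euclidean — not valid.
(C) ◇◇r → ◇r is the dual of axiom 4, which corresponds to transitivity. R is not transitive — not valid.
(D) axiom T: valid iff R is reflexive. R is reflexive — valid.
(E) r → □◇r (axiom B) characterises the symmetric frames. R is not symmetric — not valid.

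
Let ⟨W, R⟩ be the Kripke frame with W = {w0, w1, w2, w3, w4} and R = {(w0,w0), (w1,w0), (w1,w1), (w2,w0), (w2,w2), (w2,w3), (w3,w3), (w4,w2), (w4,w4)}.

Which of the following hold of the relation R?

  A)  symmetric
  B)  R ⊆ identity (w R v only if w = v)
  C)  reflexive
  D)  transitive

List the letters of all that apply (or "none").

C

(A) not symmetric: w1 R w0 but not w0 R w1.
(B) not ⊆ identity: w1 R w0 with w1 ≠ w0.
(C) reflexive: each world relates to itself.
(D) not transitive: w4 R w2 and w2 R w0 but not w4 R w0.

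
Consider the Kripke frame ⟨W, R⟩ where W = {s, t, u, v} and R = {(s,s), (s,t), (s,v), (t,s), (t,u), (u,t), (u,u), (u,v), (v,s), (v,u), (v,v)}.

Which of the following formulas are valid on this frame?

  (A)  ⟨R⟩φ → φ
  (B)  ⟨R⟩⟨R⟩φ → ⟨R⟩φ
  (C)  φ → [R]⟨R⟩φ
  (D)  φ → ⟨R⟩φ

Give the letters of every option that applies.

C

R is not reflexive: not t R t.
R is symmetric: every R-edge is matched by its reverse.
R is not transitive: s R t and t R u but not s R u.
R is not a subset of the identity: s R t with s ≠ t.
(A) ⟨R⟩φ → φ (the converse of T) corresponds to R being a subset of the identity. Here R ⊄ identity, so not valid.
(B) ⟨R⟩⟨R⟩φ → ⟨R⟩φ is the dual of axiom 4, which corresponds to transitivity. R is not transitive — not valid.
(C) φ → [R]⟨R⟩φ is axiom B, which corresponds to symmetry. R is symmetric — valid.
(D) φ → ⟨R⟩φ is the dual of axiom T, which corresponds to reflexivity. R is not reflexive — not valid.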